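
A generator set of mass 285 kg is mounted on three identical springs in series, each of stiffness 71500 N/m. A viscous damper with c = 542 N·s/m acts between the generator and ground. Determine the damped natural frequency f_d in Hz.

1.45 Hz

Series springs: 1/k_eq = 3/71500, so k_eq = 71500/3 = 23830 N/m.
ω_n = √(k_eq/m) = √(23830/285) = 9.145 rad/s.
Critical damping c_c = 2√(k_eq·m) = 2√(23830 × 285) = 5212 N·s/m, so ζ = c/c_c = 542/5212 = 0.1040.
ω_d = ω_n√(1 − ζ²) = 9.145 × √(1 − 0.0108) = 9.095 rad/s.
f_d = ω_d/(2π) = 1.448 Hz.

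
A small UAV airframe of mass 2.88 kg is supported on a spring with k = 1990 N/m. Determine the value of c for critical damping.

c_c = 2√(k·m) = 2√(1990 × 2.88) = 2 × 75.70 = 151.4 N·s/m.

151 N·s/m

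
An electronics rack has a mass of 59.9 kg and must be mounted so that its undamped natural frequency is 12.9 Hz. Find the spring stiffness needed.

ω_n = 2πf_n = 2π × 12.9 = 81.05 rad/s.
k = m·ω_n² = 59.9 × 81.05² = 59.9 × 6570 = 393500 N/m.

394000 N/m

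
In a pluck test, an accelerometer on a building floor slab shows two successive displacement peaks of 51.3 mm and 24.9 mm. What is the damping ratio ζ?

Logarithmic decrement δ = (1/n)·ln(x₀/x_n) = (1/1)·ln(51.3/24.9) = (1/1)·ln(2.060) = 0.7228.
ζ = δ/√(4π² + δ²) = 0.7228/√(39.48 + 0.522) = 0.7228/6.325 = 0.1143.

0.114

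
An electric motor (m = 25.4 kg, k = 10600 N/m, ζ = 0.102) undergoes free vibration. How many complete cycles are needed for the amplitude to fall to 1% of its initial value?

Logarithmic decrement δ = 2πζ/√(1 − ζ²) = 2π × 0.1020/√(1 − 0.0104) = 0.6442.
x_n/x₀ = e^(−nδ) ≤ 0.01; take ln: n ≥ ln(1/0.01)/δ = 4.605/0.6442 = 7.148.
So 8 complete cycles are required.

8 cycles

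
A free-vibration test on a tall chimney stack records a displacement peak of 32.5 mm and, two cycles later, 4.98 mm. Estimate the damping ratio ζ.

0.148

Logarithmic decrement δ = (1/n)·ln(x₀/x_n) = (1/2)·ln(32.5/4.98) = (1/2)·ln(6.526) = 0.9379.
ζ = δ/√(4π² + δ²) = 0.9379/√(39.48 + 0.880) = 0.9379/6.353 = 0.1476.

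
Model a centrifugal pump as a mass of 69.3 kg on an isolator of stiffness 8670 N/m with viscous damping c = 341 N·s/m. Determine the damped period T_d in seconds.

0.576 s

ω_n = √(k/m) = √(8670/69.3) = 11.19 rad/s.
Critical damping c_c = 2√(k·m) = 2√(8670 × 69.3) = 1550 N·s/m, so ζ = c/c_c = 341/1550 = 0.2200.
ω_d = ω_n√(1 − ζ²) = 11.19 × √(1 − 0.0484) = 10.91 rad/s.
T_d = 2π/ω_d = 0.5758 s.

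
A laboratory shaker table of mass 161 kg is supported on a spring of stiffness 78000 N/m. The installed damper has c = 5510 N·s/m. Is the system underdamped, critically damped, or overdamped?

c_c = 2√(k·m) = 7087 N·s/m; ζ = c/c_c = 5510/7087 = 0.777.
Since ζ < 1 the system is underdamped.

underdamped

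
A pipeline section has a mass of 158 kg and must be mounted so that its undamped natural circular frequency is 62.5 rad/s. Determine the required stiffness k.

k = m·ω_n² = 158 × 62.50² = 158 × 3906 = 617200 N/m.

617000 N/m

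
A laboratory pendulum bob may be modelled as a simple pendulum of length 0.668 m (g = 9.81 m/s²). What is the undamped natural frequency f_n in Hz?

0.610 Hz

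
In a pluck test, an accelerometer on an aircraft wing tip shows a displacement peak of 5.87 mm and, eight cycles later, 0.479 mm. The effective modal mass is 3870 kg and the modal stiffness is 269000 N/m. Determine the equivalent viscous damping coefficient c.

3210 N·s/m

Logarithmic decrement δ = (1/n)·ln(x₀/x_n) = (1/8)·ln(5.87/0.479) = (1/8)·ln(12.25) = 0.3132.
ζ = δ/√(4π² + δ²) = 0.3132/√(39.48 + 0.0981) = 0.3132/6.291 = 0.04979.
c = ζ · 2√(km) = 0.04979 × 2√(269000 × 3870) = 0.04979 × 64530 = 3213 N·s/m.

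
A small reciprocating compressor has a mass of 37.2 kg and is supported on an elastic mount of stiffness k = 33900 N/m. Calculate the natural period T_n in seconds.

0.208 s

ω_n = √(k/m) = √(33900/37.2) = √911.3 = 30.19 rad/s.
T_n = 2π/ω_n = 6.283/30.19 = 0.2081 s.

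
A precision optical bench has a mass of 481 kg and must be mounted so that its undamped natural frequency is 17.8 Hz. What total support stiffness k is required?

ω_n = 2πf_n = 2π × 17.8 = 111.8 rad/s.
k = m·ω_n² = 481 × 111.8² = 481 × 12510 = 6017000 N/m.

6020000 N/m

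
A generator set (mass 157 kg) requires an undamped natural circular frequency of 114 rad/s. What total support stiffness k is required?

2040000 N/m

k = m·ω_n² = 157 × 114.0² = 157 × 13000 = 2040000 N/m.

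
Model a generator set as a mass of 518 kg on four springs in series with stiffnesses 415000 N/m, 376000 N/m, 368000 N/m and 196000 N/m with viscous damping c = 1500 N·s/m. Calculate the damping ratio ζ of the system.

0.118

Series springs: 1/k_eq = 1/415000 + 1/376000 + 1/368000 + 1/196000 = 1.289×10^-5, so k_eq = 77590 N/m.
ω_n = √(k_eq/m) = √(77590/518) = 12.24 rad/s.
Critical damping c_c = 2√(k_eq·m) = 2√(77590 × 518) = 12680 N·s/m, so ζ = c/c_c = 1500/12680 = 0.1183.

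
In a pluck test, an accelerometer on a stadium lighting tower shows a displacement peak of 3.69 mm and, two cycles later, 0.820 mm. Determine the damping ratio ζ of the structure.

0.119

Logarithmic decrement δ = (1/n)·ln(x₀/x_n) = (1/2)·ln(3.69/0.820) = (1/2)·ln(4.500) = 0.7520.
ζ = δ/√(4π² + δ²) = 0.7520/√(39.48 + 0.566) = 0.7520/6.328 = 0.1188.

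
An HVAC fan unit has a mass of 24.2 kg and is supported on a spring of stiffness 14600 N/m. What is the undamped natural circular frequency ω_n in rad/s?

24.6 rad/s

ω_n = √(k/m) = √(14600/24.2) = √603.3 = 24.56 rad/s.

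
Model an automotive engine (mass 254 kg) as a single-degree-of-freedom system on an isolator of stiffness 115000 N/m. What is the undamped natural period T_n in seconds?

0.295 s

ω_n = √(k/m) = √(115000/254) = √452.8 = 21.28 rad/s.
T_n = 2π/ω_n = 6.283/21.28 = 0.2953 s.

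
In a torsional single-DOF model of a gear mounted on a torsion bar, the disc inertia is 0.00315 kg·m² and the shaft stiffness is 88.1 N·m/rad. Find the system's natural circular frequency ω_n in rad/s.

ω_n = √(k_t/J) = √(88.1/0.00315) = √27970 = 167.2 rad/s.

167 rad/s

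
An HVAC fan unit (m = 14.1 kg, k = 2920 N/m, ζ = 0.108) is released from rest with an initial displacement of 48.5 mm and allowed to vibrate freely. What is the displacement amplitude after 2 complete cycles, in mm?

Logarithmic decrement δ = 2πζ/√(1 − ζ²) = 2π × 0.1080/√(1 − 0.0117) = 0.6826.
After n cycles, x_n/x₀ = e^(−nδ), so x_2 = 48.5 × e^(−2 × 0.6826) = 48.5 × 0.2553 = 12.38 mm.

12.4 mm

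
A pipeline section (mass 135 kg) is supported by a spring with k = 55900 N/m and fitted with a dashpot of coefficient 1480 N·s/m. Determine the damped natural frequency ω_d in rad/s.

ω_n = √(k/m) = √(55900/135) = 20.35 rad/s.
Critical damping c_c = 2√(k·m) = 2√(55900 × 135) = 5494 N·s/m, so ζ = c/c_c = 1480/5494 = 0.2694.
ω_d = ω_n√(1 − ζ²) = 20.35 × √(1 − 0.0726) = 19.60 rad/s.

19.6 rad/s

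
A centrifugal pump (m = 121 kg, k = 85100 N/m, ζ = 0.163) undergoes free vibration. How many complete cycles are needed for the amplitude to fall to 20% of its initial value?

2 cycles

Logarithmic decrement δ = 2πζ/√(1 − ζ²) = 2π × 0.1630/√(1 − 0.0266) = 1.038.
x_n/x₀ = e^(−nδ) ≤ 0.2; take ln: n ≥ ln(1/0.2)/δ = 1.609/1.038 = 1.550.
So 2 complete cycles are required.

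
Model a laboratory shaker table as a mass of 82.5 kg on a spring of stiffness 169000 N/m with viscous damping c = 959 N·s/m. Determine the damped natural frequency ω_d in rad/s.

44.9 rad/s

ω_n = √(k/m) = √(169000/82.5) = 45.26 rad/s.
Critical damping c_c = 2√(k·m) = 2√(169000 × 82.5) = 7468 N·s/m, so ζ = c/c_c = 959/7468 = 0.1284.
ω_d = ω_n√(1 − ζ²) = 45.26 × √(1 − 0.0165) = 44.89 rad/s.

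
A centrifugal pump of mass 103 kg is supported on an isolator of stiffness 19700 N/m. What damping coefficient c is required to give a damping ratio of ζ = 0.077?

219 N·s/m

c_c = 2√(k·m) = 2√(19700 × 103) = 2849 N·s/m.
c = ζ·c_c = 0.077 × 2849 = 219.4 N·s/m.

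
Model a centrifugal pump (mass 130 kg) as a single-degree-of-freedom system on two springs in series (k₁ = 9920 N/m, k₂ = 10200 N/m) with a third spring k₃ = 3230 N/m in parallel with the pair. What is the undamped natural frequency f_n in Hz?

Series pair: k_s = k₁k₂/(k₁+k₂) = (9920)(10200)/(9920 + 10200) = 5029 N/m. In parallel with k₃: k_eq = 5029 + 3230 = 8259 N/m.
ω_n = √(k_eq/m) = √(8259/130) = √63.53 = 7.971 rad/s.
f_n = ω_n/(2π) = 7.971/6.283 = 1.269 Hz.

1.27 Hz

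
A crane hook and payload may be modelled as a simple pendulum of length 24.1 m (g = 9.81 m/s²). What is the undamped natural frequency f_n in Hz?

0.102 Hz

For a simple pendulum ω_n = √(g/L) = √(9.81/24.1) = √0.4071 = 0.6380 rad/s.
f_n = ω_n/(2π) = 0.6380/6.283 = 0.1015 Hz.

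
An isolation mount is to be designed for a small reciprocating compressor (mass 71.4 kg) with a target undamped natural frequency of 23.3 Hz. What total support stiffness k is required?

1530000 N/m

ω_n = 2πf_n = 2π × 23.3 = 146.4 rad/s.
k = m·ω_n² = 71.4 × 146.4² = 71.4 × 21430 = 1530000 N/m.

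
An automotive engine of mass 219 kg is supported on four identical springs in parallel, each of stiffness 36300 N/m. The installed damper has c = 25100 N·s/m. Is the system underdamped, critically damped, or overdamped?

Parallel springs add: k_eq = 4 × 36300 = 145200 N/m.
c_c = 2√(k_eq·m) = 11280 N·s/m; ζ = c/c_c = 25100/11280 = 2.23.
Since ζ > 1 the system is overdamped.

overdamped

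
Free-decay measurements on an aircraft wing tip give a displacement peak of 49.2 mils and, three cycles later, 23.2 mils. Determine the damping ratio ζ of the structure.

0.0398

Logarithmic decrement δ = (1/n)·ln(x₀/x_n) = (1/3)·ln(49.2/23.2) = (1/3)·ln(2.121) = 0.2506.
ζ = δ/√(4π² + δ²) = 0.2506/√(39.48 + 0.0628) = 0.2506/6.288 = 0.03985.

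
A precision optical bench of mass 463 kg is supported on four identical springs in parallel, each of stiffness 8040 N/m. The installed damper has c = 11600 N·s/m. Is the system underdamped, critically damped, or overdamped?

overdamped

Parallel springs add: k_eq = 4 × 8040 = 32160 N/m.
c_c = 2√(k_eq·m) = 7718 N·s/m; ζ = c/c_c = 11600/7718 = 1.50.
Since ζ > 1 the system is overdamped.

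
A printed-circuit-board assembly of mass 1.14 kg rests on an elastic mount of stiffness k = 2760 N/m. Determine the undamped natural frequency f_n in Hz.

7.83 Hz

ω_n = √(k/m) = √(2760/1.14) = √2421 = 49.20 rad/s.
f_n = ω_n/(2π) = 49.20/6.283 = 7.831 Hz.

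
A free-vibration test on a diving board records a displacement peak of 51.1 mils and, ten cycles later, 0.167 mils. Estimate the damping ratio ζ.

Logarithmic decrement δ = (1/n)·ln(x₀/x_n) = (1/10)·ln(51.1/0.167) = (1/10)·ln(306.0) = 0.5724.
ζ = δ/√(4π² + δ²) = 0.5724/√(39.48 + 0.328) = 0.5724/6.309 = 0.09072.

0.0907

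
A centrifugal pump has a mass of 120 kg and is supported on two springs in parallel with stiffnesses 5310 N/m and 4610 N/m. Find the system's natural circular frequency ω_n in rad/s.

9.09 rad/s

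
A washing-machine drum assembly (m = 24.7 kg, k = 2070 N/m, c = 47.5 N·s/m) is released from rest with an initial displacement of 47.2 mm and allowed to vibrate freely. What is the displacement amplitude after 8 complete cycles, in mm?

0.234 mm

ζ = c/(2√(km)) = 47.5/(2√(2070 × 24.7)) = 47.5/452.2 = 0.1050.
Logarithmic decrement δ = 2πζ/√(1 − ζ²) = 2π × 0.1050/√(1 − 0.0110) = 0.6636.
After n cycles, x_n/x₀ = e^(−nδ), so x_8 = 47.2 × e^(−8 × 0.6636) = 47.2 × 0.004947 = 0.2335 mm.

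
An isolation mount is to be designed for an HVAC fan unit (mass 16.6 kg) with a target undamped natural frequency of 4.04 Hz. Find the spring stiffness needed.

ω_n = 2πf_n = 2π × 4.04 = 25.38 rad/s.
k = m·ω_n² = 16.6 × 25.38² = 16.6 × 644.4 = 10700 N/m.

10700 N/m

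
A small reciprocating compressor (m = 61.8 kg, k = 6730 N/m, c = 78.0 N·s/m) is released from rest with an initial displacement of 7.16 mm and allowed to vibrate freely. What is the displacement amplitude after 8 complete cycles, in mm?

ζ = c/(2√(km)) = 78.0/(2√(6730 × 61.8)) = 78.0/1290 = 0.06047.
Logarithmic decrement δ = 2πζ/√(1 − ζ²) = 2π × 0.06047/√(1 − 0.00366) = 0.3807.
After n cycles, x_n/x₀ = e^(−nδ), so x_8 = 7.16 × e^(−8 × 0.3807) = 7.16 × 0.04758 = 0.3407 mm.

0.341 mm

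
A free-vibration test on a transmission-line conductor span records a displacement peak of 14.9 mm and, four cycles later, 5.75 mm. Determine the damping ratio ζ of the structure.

Logarithmic decrement δ = (1/n)·ln(x₀/x_n) = (1/4)·ln(14.9/5.75) = (1/4)·ln(2.591) = 0.2380.
ζ = δ/√(4π² + δ²) = 0.2380/√(39.48 + 0.0567) = 0.2380/6.288 = 0.03786.

0.0379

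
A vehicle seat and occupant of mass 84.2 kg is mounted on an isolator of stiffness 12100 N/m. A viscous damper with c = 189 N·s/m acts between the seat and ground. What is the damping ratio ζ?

0.0936

ω_n = √(k/m) = √(12100/84.2) = 11.99 rad/s.
Critical damping c_c = 2√(k·m) = 2√(12100 × 84.2) = 2019 N·s/m, so ζ = c/c_c = 189/2019 = 0.09362.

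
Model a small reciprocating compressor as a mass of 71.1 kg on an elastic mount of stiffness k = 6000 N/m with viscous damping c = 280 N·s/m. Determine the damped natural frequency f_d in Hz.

ω_n = √(k/m) = √(6000/71.1) = 9.186 rad/s.
Critical damping c_c = 2√(k·m) = 2√(6000 × 71.1) = 1306 N·s/m, so ζ = c/c_c = 280/1306 = 0.2143.
ω_d = ω_n√(1 − ζ²) = 9.186 × √(1 − 0.0459) = 8.973 rad/s.
f_d = ω_d/(2π) = 1.428 Hz.

1.43 Hz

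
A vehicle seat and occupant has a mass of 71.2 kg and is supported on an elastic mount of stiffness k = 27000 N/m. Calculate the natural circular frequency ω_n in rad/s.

ω_n = √(k/m) = √(27000/71.2) = √379.2 = 19.47 rad/s.

19.5 rad/s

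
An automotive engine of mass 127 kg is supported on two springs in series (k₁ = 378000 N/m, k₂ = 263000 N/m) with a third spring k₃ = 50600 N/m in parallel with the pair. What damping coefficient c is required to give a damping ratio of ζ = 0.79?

8080 N·s/m

Series pair: k_s = k₁k₂/(k₁+k₂) = (378000)(263000)/(378000 + 263000) = 155100 N/m. In parallel with k₃: k_eq = 155100 + 50600 = 205700 N/m.
c_c = 2√(k_eq·m) = 2√(205700 × 127) = 10220 N·s/m.
c = ζ·c_c = 0.79 × 10220 = 8075 N·s/m.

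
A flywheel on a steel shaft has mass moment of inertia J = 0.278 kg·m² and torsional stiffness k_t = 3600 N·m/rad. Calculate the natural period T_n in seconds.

0.0552 s

ω_n = √(k_t/J) = √(3600/0.278) = √12950 = 113.8 rad/s.
T_n = 2π/ω_n = 6.283/113.8 = 0.05521 s.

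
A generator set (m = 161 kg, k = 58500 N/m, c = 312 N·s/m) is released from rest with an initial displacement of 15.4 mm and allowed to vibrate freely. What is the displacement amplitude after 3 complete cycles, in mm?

5.90 mm

ζ = c/(2√(km)) = 312/(2√(58500 × 161)) = 312/6138 = 0.05083.
Logarithmic decrement δ = 2πζ/√(1 − ζ²) = 2π × 0.05083/√(1 − 0.00258) = 0.3198.
After n cycles, x_n/x₀ = e^(−nδ), so x_3 = 15.4 × e^(−3 × 0.3198) = 15.4 × 0.3831 = 5.900 mm.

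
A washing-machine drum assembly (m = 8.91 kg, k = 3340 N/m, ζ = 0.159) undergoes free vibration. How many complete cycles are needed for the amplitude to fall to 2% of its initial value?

Logarithmic decrement δ = 2πζ/√(1 − ζ²) = 2π × 0.1590/√(1 − 0.0253) = 1.012.
x_n/x₀ = e^(−nδ) ≤ 0.02; take ln: n ≥ ln(1/0.02)/δ = 3.912/1.012 = 3.866.
So 4 complete cycles are required.

4 cycles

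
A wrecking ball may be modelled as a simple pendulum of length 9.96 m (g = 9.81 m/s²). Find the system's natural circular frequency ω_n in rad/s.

0.992 rad/s

For a simple pendulum ω_n = √(g/L) = √(9.81/9.96) = √0.9849 = 0.9924 rad/s.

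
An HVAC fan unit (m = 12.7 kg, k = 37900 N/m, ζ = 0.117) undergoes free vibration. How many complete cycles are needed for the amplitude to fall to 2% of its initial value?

6 cycles

Logarithmic decrement δ = 2πζ/√(1 − ζ²) = 2π × 0.1170/√(1 − 0.0137) = 0.7402.
x_n/x₀ = e^(−nδ) ≤ 0.02; take ln: n ≥ ln(1/0.02)/δ = 3.912/0.7402 = 5.285.
So 6 complete cycles are required.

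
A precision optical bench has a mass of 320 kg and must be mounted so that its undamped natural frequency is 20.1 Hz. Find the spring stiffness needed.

ω_n = 2πf_n = 2π × 20.1 = 126.3 rad/s.
k = m·ω_n² = 320 × 126.3² = 320 × 15950 = 5104000 N/m.

5100000 N/m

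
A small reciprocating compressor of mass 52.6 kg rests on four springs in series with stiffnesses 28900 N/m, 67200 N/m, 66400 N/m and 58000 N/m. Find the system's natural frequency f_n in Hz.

Series springs: 1/k_eq = 1/28900 + 1/67200 + 1/66400 + 1/58000 = 8.178×10^-5, so k_eq = 12230 N/m.
ω_n = √(k_eq/m) = √(12230/52.6) = √232.5 = 15.25 rad/s.
f_n = ω_n/(2π) = 15.25/6.283 = 2.427 Hz.

2.43 Hz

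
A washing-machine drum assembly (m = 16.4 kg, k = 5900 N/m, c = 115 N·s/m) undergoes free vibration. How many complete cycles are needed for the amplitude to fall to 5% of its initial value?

ζ = c/(2√(km)) = 115/(2√(5900 × 16.4)) = 115/622.1 = 0.1849.
Logarithmic decrement δ = 2πζ/√(1 − ζ²) = 2π × 0.1849/√(1 − 0.0342) = 1.182.
x_n/x₀ = e^(−nδ) ≤ 0.05; take ln: n ≥ ln(1/0.05)/δ = 2.996/1.182 = 2.535.
So 3 complete cycles are required.

3 cycles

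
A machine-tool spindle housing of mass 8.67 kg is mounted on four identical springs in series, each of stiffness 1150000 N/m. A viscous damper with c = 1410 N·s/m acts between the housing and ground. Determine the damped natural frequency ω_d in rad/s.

163 rad/s

Series springs: 1/k_eq = 4/1150000, so k_eq = 1150000/4 = 287500 N/m.
ω_n = √(k_eq/m) = √(287500/8.67) = 182.1 rad/s.
Critical damping c_c = 2√(k_eq·m) = 2√(287500 × 8.67) = 3158 N·s/m, so ζ = c/c_c = 1410/3158 = 0.4465.
ω_d = ω_n√(1 − ζ²) = 182.1 × √(1 − 0.199) = 162.9 rad/s.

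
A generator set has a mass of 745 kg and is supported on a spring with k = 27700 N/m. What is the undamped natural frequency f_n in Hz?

ω_n = √(k/m) = √(27700/745) = √37.18 = 6.098 rad/s.
f_n = ω_n/(2π) = 6.098/6.283 = 0.9705 Hz.

0.970 Hz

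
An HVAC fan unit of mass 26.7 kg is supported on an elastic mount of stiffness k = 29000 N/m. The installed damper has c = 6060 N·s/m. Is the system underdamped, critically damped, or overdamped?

c_c = 2√(k·m) = 1760 N·s/m; ζ = c/c_c = 6060/1760 = 3.44.
Since ζ > 1 the system is overdamped.

overdamped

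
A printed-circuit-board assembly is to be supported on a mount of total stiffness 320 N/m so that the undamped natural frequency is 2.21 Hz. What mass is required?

1.66 kg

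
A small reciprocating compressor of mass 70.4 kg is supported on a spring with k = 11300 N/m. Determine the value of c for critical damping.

1780 N·s/m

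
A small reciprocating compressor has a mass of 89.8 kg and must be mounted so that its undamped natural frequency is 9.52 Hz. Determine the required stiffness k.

321000 N/m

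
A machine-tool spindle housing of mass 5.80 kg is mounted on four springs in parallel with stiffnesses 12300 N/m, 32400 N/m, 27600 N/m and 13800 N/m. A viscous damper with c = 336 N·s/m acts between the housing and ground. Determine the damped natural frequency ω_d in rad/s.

Parallel springs add: k_eq = 12300 + 32400 + 27600 + 13800 = 86100 N/m.
ω_n = √(k_eq/m) = √(86100/5.80) = 121.8 rad/s.
Critical damping c_c = 2√(k_eq·m) = 2√(86100 × 5.80) = 1413 N·s/m, so ζ = c/c_c = 336/1413 = 0.2377.
ω_d = ω_n√(1 − ζ²) = 121.8 × √(1 − 0.0565) = 118.3 rad/s.

118 rad/s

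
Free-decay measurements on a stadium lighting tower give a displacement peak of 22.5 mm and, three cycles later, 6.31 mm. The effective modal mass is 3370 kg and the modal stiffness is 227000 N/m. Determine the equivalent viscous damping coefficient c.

3720 N·s/m

Logarithmic decrement δ = (1/n)·ln(x₀/x_n) = (1/3)·ln(22.5/6.31) = (1/3)·ln(3.566) = 0.4238.
ζ = δ/√(4π² + δ²) = 0.4238/√(39.48 + 0.180) = 0.4238/6.297 = 0.06730.
c = ζ · 2√(km) = 0.06730 × 2√(227000 × 3370) = 0.06730 × 55320 = 3723 N·s/m.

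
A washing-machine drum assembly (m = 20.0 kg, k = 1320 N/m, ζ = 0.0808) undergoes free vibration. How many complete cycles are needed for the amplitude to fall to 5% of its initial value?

Logarithmic decrement δ = 2πζ/√(1 − ζ²) = 2π × 0.08080/√(1 − 0.00653) = 0.5093.
x_n/x₀ = e^(−nδ) ≤ 0.05; take ln: n ≥ ln(1/0.05)/δ = 2.996/0.5093 = 5.882.
So 6 complete cycles are required.

6 cycles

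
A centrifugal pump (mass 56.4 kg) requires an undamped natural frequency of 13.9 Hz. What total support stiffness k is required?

430000 N/m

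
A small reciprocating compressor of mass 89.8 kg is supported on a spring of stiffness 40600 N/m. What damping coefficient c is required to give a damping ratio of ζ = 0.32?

1220 N·s/m

c_c = 2√(k·m) = 2√(40600 × 89.8) = 3819 N·s/m.
c = ζ·c_c = 0.32 × 3819 = 1222 N·s/m.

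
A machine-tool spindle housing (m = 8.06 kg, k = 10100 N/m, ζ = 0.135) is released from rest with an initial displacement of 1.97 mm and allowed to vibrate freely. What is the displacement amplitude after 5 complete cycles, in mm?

0.0273 mm

Logarithmic decrement δ = 2πζ/√(1 − ζ²) = 2π × 0.1350/√(1 − 0.0182) = 0.8561.
After n cycles, x_n/x₀ = e^(−nδ), so x_5 = 1.97 × e^(−5 × 0.8561) = 1.97 × 0.01384 = 0.02726 mm.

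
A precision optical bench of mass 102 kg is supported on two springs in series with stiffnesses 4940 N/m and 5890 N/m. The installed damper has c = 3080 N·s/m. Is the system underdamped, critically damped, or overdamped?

overdamped

Series springs: 1/k_eq = 1/4940 + 1/5890 = 0.0003722, so k_eq = 2687 N/m.
c_c = 2√(k_eq·m) = 1047 N·s/m; ζ = c/c_c = 3080/1047 = 2.94.
Since ζ > 1 the system is overdamped.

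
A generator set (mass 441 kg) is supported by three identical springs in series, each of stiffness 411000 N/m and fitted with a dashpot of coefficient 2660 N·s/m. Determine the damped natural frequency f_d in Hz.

2.76 Hz

Series springs: 1/k_eq = 3/411000, so k_eq = 411000/3 = 137000 N/m.
ω_n = √(k_eq/m) = √(137000/441) = 17.63 rad/s.
Critical damping c_c = 2√(k_eq·m) = 2√(137000 × 441) = 15550 N·s/m, so ζ = c/c_c = 2660/15550 = 0.1711.
ω_d = ω_n√(1 − ζ²) = 17.63 × √(1 − 0.0293) = 17.37 rad/s.
f_d = ω_d/(2π) = 2.764 Hz.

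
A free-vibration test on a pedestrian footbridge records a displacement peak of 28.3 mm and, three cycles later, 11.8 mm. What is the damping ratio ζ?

0.0464

Logarithmic decrement δ = (1/n)·ln(x₀/x_n) = (1/3)·ln(28.3/11.8) = (1/3)·ln(2.398) = 0.2916.
ζ = δ/√(4π² + δ²) = 0.2916/√(39.48 + 0.0850) = 0.2916/6.290 = 0.04636.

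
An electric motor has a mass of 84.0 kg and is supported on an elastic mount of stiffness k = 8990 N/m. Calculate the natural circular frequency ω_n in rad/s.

ω_n = √(k/m) = √(8990/84.0) = √107.0 = 10.35 rad/s.

10.3 rad/s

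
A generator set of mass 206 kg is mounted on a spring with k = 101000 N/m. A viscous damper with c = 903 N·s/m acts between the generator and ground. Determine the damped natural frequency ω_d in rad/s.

ω_n = √(k/m) = √(101000/206) = 22.14 rad/s.
Critical damping c_c = 2√(k·m) = 2√(101000 × 206) = 9123 N·s/m, so ζ = c/c_c = 903/9123 = 0.09898.
ω_d = ω_n√(1 − ζ²) = 22.14 × √(1 − 0.00980) = 22.03 rad/s.

22.0 rad/s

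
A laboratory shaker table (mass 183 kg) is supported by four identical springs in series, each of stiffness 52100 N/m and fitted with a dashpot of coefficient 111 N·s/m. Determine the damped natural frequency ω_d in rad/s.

8.43 rad/s

Series springs: 1/k_eq = 4/52100, so k_eq = 52100/4 = 13020 N/m.
ω_n = √(k_eq/m) = √(13020/183) = 8.437 rad/s.
Critical damping c_c = 2√(k_eq·m) = 2√(13020 × 183) = 3088 N·s/m, so ζ = c/c_c = 111/3088 = 0.03595.
ω_d = ω_n√(1 − ζ²) = 8.437 × √(1 − 0.00129) = 8.431 rad/s.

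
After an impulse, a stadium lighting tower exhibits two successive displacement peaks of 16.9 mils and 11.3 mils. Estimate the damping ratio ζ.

0.0639

Logarithmic decrement δ = (1/n)·ln(x₀/x_n) = (1/1)·ln(16.9/11.3) = (1/1)·ln(1.496) = 0.4025.
ζ = δ/√(4π² + δ²) = 0.4025/√(39.48 + 0.162) = 0.4025/6.296 = 0.06393.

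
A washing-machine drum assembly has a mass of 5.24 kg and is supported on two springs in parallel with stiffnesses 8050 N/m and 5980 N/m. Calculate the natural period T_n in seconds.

0.121 s

Parallel springs add: k_eq = 8050 + 5980 = 14030 N/m.
ω_n = √(k_eq/m) = √(14030/5.24) = √2677 = 51.74 rad/s.
T_n = 2π/ω_n = 6.283/51.74 = 0.1214 s.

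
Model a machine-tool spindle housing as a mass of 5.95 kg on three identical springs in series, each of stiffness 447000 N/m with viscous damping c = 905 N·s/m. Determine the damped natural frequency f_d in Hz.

Series springs: 1/k_eq = 3/447000, so k_eq = 447000/3 = 149000 N/m.
ω_n = √(k_eq/m) = √(149000/5.95) = 158.2 rad/s.
Critical damping c_c = 2√(k_eq·m) = 2√(149000 × 5.95) = 1883 N·s/m, so ζ = c/c_c = 905/1883 = 0.4806.
ω_d = ω_n√(1 − ζ²) = 158.2 × √(1 − 0.231) = 138.8 rad/s.
f_d = ω_d/(2π) = 22.09 Hz.

22.1 Hz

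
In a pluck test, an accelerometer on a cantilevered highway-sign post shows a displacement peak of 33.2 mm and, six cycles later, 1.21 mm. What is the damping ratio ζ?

Logarithmic decrement δ = (1/n)·ln(x₀/x_n) = (1/6)·ln(33.2/1.21) = (1/6)·ln(27.44) = 0.5520.
ζ = δ/√(4π² + δ²) = 0.5520/√(39.48 + 0.305) = 0.5520/6.307 = 0.08751.

0.0875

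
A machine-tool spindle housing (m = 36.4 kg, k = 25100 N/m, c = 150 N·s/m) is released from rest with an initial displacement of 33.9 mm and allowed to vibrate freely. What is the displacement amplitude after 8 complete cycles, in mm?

ζ = c/(2√(km)) = 150/(2√(25100 × 36.4)) = 150/1912 = 0.07846.
Logarithmic decrement δ = 2πζ/√(1 − ζ²) = 2π × 0.07846/√(1 − 0.00616) = 0.4945.
After n cycles, x_n/x₀ = e^(−nδ), so x_8 = 33.9 × e^(−8 × 0.4945) = 33.9 × 0.01913 = 0.6487 mm.

0.649 mm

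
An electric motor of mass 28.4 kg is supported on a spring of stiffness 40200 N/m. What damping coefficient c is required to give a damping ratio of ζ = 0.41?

c_c = 2√(k·m) = 2√(40200 × 28.4) = 2137 N·s/m.
c = ζ·c_c = 0.41 × 2137 = 876.2 N·s/m.

876 N·s/m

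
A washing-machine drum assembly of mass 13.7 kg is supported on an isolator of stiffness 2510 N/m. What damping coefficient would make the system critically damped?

371 N·s/m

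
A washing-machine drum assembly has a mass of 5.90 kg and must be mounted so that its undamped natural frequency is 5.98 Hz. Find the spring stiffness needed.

8330 N/m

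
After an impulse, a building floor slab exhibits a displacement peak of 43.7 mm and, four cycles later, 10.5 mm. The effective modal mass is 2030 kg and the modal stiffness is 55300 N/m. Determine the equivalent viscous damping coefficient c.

1200 N·s/m

Logarithmic decrement δ = (1/n)·ln(x₀/x_n) = (1/4)·ln(43.7/10.5) = (1/4)·ln(4.162) = 0.3565.
ζ = δ/√(4π² + δ²) = 0.3565/√(39.48 + 0.127) = 0.3565/6.293 = 0.05665.
c = ζ · 2√(km) = 0.05665 × 2√(55300 × 2030) = 0.05665 × 21190 = 1200 N·s/m.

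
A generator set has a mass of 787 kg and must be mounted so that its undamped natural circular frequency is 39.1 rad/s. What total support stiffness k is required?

1200000 N/m

k = m·ω_n² = 787 × 39.10² = 787 × 1529 = 1203000 N/m.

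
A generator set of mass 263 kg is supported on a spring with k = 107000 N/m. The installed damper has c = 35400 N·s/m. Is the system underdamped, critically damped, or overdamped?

c_c = 2√(k·m) = 10610 N·s/m; ζ = c/c_c = 35400/10610 = 3.34.
Since ζ > 1 the system is overdamped.

overdamped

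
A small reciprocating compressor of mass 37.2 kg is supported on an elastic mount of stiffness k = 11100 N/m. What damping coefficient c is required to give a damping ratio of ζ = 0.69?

887 N·s/m

c_c = 2√(k·m) = 2√(11100 × 37.2) = 1285 N·s/m.
c = ζ·c_c = 0.69 × 1285 = 886.8 N·s/m.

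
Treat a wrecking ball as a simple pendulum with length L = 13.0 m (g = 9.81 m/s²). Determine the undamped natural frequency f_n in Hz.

0.138 Hz

For a simple pendulum ω_n = √(g/L) = √(9.81/13.0) = √0.7546 = 0.8687 rad/s.
f_n = ω_n/(2π) = 0.8687/6.283 = 0.1383 Hz.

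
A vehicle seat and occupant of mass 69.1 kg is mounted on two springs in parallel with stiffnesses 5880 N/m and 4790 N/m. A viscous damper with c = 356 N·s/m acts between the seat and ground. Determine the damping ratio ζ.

0.207

Parallel springs add: k_eq = 5880 + 4790 = 10670 N/m.
ω_n = √(k_eq/m) = √(10670/69.1) = 12.43 rad/s.
Critical damping c_c = 2√(k_eq·m) = 2√(10670 × 69.1) = 1717 N·s/m, so ζ = c/c_c = 356/1717 = 0.2073.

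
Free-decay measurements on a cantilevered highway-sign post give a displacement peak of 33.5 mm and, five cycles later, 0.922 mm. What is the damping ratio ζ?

0.114

Logarithmic decrement δ = (1/n)·ln(x₀/x_n) = (1/5)·ln(33.5/0.922) = (1/5)·ln(36.33) = 0.7186.
ζ = δ/√(4π² + δ²) = 0.7186/√(39.48 + 0.516) = 0.7186/6.324 = 0.1136.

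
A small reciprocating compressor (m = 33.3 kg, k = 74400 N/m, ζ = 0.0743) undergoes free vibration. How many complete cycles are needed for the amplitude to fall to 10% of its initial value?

Logarithmic decrement δ = 2πζ/√(1 − ζ²) = 2π × 0.07430/√(1 − 0.00552) = 0.4681.
x_n/x₀ = e^(−nδ) ≤ 0.1; take ln: n ≥ ln(1/0.1)/δ = 2.303/0.4681 = 4.919.
So 5 complete cycles are required.

5 cycles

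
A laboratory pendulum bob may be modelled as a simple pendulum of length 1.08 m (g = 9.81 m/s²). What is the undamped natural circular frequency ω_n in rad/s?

3.01 rad/s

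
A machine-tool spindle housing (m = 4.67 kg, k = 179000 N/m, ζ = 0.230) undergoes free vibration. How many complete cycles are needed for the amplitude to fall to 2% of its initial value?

3 cycles

Logarithmic decrement δ = 2πζ/√(1 − ζ²) = 2π × 0.2300/√(1 − 0.0529) = 1.485.
x_n/x₀ = e^(−nδ) ≤ 0.02; take ln: n ≥ ln(1/0.02)/δ = 3.912/1.485 = 2.634.
So 3 complete cycles are required.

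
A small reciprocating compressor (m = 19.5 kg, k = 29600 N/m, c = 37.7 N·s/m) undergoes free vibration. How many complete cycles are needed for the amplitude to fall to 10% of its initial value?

ζ = c/(2√(km)) = 37.7/(2√(29600 × 19.5)) = 37.7/1519 = 0.02481.
Logarithmic decrement δ = 2πζ/√(1 − ζ²) = 2π × 0.02481/√(1 − 0.000616) = 0.1559.
x_n/x₀ = e^(−nδ) ≤ 0.1; take ln: n ≥ ln(1/0.1)/δ = 2.303/0.1559 = 14.77.
So 15 complete cycles are required.

15 cycles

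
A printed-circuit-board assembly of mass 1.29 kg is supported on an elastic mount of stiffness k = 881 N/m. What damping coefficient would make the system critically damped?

c_c = 2√(k·m) = 2√(881.0 × 1.29) = 2 × 33.71 = 67.42 N·s/m.

67.4 N·s/m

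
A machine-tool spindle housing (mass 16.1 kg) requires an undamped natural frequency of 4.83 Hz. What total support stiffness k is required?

ω_n = 2πf_n = 2π × 4.83 = 30.35 rad/s.
k = m·ω_n² = 16.1 × 30.35² = 16.1 × 921.0 = 14830 N/m.

14800 N/m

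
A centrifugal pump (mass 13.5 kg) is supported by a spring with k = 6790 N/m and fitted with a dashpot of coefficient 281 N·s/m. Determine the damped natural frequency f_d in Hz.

ω_n = √(k/m) = √(6790/13.5) = 22.43 rad/s.
Critical damping c_c = 2√(k·m) = 2√(6790 × 13.5) = 605.5 N·s/m, so ζ = c/c_c = 281/605.5 = 0.4641.
ω_d = ω_n√(1 − ζ²) = 22.43 × √(1 − 0.215) = 19.87 rad/s.
f_d = ω_d/(2π) = 3.162 Hz.

3.16 Hz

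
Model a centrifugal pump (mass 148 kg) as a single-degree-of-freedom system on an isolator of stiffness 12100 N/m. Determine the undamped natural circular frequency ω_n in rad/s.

ω_n = √(k/m) = √(12100/148) = √81.76 = 9.042 rad/s.

9.04 rad/s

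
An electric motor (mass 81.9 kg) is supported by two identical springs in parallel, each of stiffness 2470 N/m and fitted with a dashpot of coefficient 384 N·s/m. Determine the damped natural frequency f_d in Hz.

Parallel springs add: k_eq = 2 × 2470 = 4940 N/m.
ω_n = √(k_eq/m) = √(4940/81.9) = 7.766 rad/s.
Critical damping c_c = 2√(k_eq·m) = 2√(4940 × 81.9) = 1272 N·s/m, so ζ = c/c_c = 384/1272 = 0.3019.
ω_d = ω_n√(1 − ζ²) = 7.766 × √(1 − 0.0911) = 7.404 rad/s.
f_d = ω_d/(2π) = 1.178 Hz.

1.18 Hz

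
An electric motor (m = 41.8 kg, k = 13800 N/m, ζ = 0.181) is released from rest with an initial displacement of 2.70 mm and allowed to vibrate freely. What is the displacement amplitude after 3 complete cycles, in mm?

Logarithmic decrement δ = 2πζ/√(1 − ζ²) = 2π × 0.1810/√(1 − 0.0328) = 1.156.
After n cycles, x_n/x₀ = e^(−nδ), so x_3 = 2.70 × e^(−3 × 1.156) = 2.70 × 0.03115 = 0.08409 mm.

0.0841 mm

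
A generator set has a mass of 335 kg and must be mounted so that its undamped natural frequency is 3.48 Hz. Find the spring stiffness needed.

ω_n = 2πf_n = 2π × 3.48 = 21.87 rad/s.
k = m·ω_n² = 335 × 21.87² = 335 × 478.1 = 160200 N/m.

160000 N/m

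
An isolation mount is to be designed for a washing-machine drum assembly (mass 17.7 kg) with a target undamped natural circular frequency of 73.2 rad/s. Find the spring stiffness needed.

94800 N/m

k = m·ω_n² = 17.7 × 73.20² = 17.7 × 5358 = 94840 N/m.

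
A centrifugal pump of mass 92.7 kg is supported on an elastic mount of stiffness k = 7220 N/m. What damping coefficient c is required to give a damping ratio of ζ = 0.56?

916 N·s/m

c_c = 2√(k·m) = 2√(7220 × 92.7) = 1636 N·s/m.
c = ζ·c_c = 0.56 × 1636 = 916.3 N·s/m.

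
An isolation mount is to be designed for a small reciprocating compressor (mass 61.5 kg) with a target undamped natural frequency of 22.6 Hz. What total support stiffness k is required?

1240000 N/m

ω_n = 2πf_n = 2π × 22.6 = 142.0 rad/s.
k = m·ω_n² = 61.5 × 142.0² = 61.5 × 20160 = 1240000 N/m.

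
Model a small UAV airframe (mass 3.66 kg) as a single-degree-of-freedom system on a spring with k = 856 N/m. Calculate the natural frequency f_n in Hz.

2.43 Hz

ω_n = √(k/m) = √(856.0/3.66) = √233.9 = 15.29 rad/s.
f_n = ω_n/(2π) = 15.29/6.283 = 2.434 Hz.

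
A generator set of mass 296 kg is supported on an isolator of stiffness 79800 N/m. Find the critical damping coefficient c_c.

c_c = 2√(k·m) = 2√(79800 × 296) = 2 × 4860 = 9720 N·s/m.

9720 N·s/m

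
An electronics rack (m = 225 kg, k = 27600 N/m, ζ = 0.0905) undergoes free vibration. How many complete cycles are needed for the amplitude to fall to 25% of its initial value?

Logarithmic decrement δ = 2πζ/√(1 − ζ²) = 2π × 0.09050/√(1 − 0.00819) = 0.5710.
x_n/x₀ = e^(−nδ) ≤ 0.25; take ln: n ≥ ln(1/0.25)/δ = 1.386/0.5710 = 2.428.
So 3 complete cycles are required.

3 cycles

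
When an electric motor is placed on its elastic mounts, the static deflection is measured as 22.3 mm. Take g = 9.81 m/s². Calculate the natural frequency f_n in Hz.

3.34 Hz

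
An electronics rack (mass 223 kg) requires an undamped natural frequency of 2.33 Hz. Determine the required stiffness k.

ω_n = 2πf_n = 2π × 2.33 = 14.64 rad/s.
k = m·ω_n² = 223 × 14.64² = 223 × 214.3 = 47790 N/m.

47800 N/m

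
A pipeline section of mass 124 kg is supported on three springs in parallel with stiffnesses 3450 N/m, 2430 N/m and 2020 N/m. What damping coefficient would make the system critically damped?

1980 N·s/m

Parallel springs add: k_eq = 3450 + 2430 + 2020 = 7900 N/m.
c_c = 2√(k_eq·m) = 2√(7900 × 124) = 2 × 989.7 = 1979 N·s/m.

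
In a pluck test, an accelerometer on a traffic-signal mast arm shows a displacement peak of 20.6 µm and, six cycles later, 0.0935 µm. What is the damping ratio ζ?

0.142

Logarithmic decrement δ = (1/n)·ln(x₀/x_n) = (1/6)·ln(20.6/0.0935) = (1/6)·ln(220.3) = 0.8992.
ζ = δ/√(4π² + δ²) = 0.8992/√(39.48 + 0.809) = 0.8992/6.347 = 0.1417.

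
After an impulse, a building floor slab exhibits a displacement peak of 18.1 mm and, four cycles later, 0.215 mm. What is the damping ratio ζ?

Logarithmic decrement δ = (1/n)·ln(x₀/x_n) = (1/4)·ln(18.1/0.215) = (1/4)·ln(84.19) = 1.108.
ζ = δ/√(4π² + δ²) = 1.108/√(39.48 + 1.23) = 1.108/6.380 = 0.1737.

0.174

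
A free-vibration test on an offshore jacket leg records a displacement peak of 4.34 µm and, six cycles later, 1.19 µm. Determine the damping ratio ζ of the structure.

Logarithmic decrement δ = (1/n)·ln(x₀/x_n) = (1/6)·ln(4.34/1.19) = (1/6)·ln(3.647) = 0.2157.
ζ = δ/√(4π² + δ²) = 0.2157/√(39.48 + 0.0465) = 0.2157/6.287 = 0.03430.

0.0343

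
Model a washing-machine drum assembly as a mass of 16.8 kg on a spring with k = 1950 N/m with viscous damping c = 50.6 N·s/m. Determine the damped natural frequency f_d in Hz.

1.70 Hz

ω_n = √(k/m) = √(1950/16.8) = 10.77 rad/s.
Critical damping c_c = 2√(k·m) = 2√(1950 × 16.8) = 362.0 N·s/m, so ζ = c/c_c = 50.6/362.0 = 0.1398.
ω_d = ω_n√(1 − ζ²) = 10.77 × √(1 − 0.0195) = 10.67 rad/s.
f_d = ω_d/(2π) = 1.698 Hz.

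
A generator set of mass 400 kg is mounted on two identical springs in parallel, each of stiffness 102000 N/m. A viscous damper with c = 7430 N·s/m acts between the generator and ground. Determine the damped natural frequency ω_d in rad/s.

20.6 rad/s

Parallel springs add: k_eq = 2 × 102000 = 204000 N/m.
ω_n = √(k_eq/m) = √(204000/400) = 22.58 rad/s.
Critical damping c_c = 2√(k_eq·m) = 2√(204000 × 400) = 18070 N·s/m, so ζ = c/c_c = 7430/18070 = 0.4113.
ω_d = ω_n√(1 − ζ²) = 22.58 × √(1 − 0.169) = 20.59 rad/s.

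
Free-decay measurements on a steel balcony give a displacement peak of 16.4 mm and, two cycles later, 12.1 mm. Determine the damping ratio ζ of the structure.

Logarithmic decrement δ = (1/n)·ln(x₀/x_n) = (1/2)·ln(16.4/12.1) = (1/2)·ln(1.355) = 0.1520.
ζ = δ/√(4π² + δ²) = 0.1520/√(39.48 + 0.0231) = 0.1520/6.285 = 0.02419.

0.0242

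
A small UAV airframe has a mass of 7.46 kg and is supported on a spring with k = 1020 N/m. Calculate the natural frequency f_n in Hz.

1.86 Hz

ω_n = √(k/m) = √(1020/7.46) = √136.7 = 11.69 rad/s.
f_n = ω_n/(2π) = 11.69/6.283 = 1.861 Hz.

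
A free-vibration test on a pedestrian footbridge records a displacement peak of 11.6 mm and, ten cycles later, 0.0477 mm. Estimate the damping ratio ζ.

Logarithmic decrement δ = (1/n)·ln(x₀/x_n) = (1/10)·ln(11.6/0.0477) = (1/10)·ln(243.2) = 0.5494.
ζ = δ/√(4π² + δ²) = 0.5494/√(39.48 + 0.302) = 0.5494/6.307 = 0.08710.

0.0871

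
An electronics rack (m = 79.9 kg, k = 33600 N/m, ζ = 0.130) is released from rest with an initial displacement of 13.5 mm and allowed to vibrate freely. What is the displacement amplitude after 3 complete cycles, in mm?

1.14 mm

Logarithmic decrement δ = 2πζ/√(1 − ζ²) = 2π × 0.1300/√(1 − 0.0169) = 0.8238.
After n cycles, x_n/x₀ = e^(−nδ), so x_3 = 13.5 × e^(−3 × 0.8238) = 13.5 × 0.08447 = 1.140 mm.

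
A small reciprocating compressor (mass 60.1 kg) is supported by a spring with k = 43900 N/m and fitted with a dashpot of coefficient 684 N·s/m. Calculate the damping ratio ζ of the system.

0.211

ω_n = √(k/m) = √(43900/60.1) = 27.03 rad/s.
Critical damping c_c = 2√(k·m) = 2√(43900 × 60.1) = 3249 N·s/m, so ζ = c/c_c = 684/3249 = 0.2106.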